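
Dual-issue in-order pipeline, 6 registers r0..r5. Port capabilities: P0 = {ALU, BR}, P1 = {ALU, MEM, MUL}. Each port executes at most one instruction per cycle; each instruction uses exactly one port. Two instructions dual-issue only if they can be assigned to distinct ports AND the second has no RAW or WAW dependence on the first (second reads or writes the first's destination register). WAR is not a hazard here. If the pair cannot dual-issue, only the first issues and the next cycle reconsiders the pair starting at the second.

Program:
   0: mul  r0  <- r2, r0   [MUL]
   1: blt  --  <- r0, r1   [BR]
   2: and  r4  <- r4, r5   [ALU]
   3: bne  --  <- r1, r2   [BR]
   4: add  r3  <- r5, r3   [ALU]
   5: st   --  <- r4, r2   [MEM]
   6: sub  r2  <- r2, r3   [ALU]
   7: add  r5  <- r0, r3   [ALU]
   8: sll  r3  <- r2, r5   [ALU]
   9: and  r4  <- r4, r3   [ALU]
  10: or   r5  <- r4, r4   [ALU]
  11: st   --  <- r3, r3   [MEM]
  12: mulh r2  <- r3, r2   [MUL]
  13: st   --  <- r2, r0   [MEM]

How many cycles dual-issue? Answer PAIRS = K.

t=0 i0:mul ; RAW r0
t=1 i1&i2:blt and ; pair
t=2 i3&i4:bne add ; pair
t=3 i5&i6:st sub ; pair
t=4 i7:add ; RAW r5
t=5 i8:sll ; RAW r3
t=6 i9:and ; RAW r4
t=7 i10&i11:or st ; pair
t=8 i12:mulh ; no-port MUL/MEM
t=9 i13:st ; tail

PAIRS = 4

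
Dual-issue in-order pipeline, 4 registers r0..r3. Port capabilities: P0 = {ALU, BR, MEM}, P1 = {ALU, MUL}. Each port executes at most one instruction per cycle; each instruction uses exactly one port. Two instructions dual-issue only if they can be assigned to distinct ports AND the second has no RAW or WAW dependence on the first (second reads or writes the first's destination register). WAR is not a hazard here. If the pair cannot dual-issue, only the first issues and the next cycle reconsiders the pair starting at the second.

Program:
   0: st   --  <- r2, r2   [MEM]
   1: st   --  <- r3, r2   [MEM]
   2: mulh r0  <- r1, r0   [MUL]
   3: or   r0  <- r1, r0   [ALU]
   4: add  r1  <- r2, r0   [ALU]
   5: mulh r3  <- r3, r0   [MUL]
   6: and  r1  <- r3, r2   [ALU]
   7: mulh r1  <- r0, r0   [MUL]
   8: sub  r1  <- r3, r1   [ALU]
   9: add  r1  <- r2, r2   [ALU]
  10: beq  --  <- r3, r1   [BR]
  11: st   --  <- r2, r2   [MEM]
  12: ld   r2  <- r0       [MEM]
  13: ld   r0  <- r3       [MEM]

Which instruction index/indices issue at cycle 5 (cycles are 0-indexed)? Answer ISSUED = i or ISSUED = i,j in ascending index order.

c0: i0 st  no-port MEM/MEM
c1: i1,i2 st/mulh  dual
c2: i3 or  RAW r0
c3: i4,i5 add/mulh  dual
c4: i6 and  WAW r1
c5: i7 mulh  RAW+WAW r1
c6: i8 sub  WAW r1
c7: i9 add  RAW r1
c8: i10 beq  no-port BR/MEM
c9: i11 st  no-port MEM/MEM
c10: i12 ld  no-port MEM/MEM
c11: i13 ld  tail

ISSUED = 7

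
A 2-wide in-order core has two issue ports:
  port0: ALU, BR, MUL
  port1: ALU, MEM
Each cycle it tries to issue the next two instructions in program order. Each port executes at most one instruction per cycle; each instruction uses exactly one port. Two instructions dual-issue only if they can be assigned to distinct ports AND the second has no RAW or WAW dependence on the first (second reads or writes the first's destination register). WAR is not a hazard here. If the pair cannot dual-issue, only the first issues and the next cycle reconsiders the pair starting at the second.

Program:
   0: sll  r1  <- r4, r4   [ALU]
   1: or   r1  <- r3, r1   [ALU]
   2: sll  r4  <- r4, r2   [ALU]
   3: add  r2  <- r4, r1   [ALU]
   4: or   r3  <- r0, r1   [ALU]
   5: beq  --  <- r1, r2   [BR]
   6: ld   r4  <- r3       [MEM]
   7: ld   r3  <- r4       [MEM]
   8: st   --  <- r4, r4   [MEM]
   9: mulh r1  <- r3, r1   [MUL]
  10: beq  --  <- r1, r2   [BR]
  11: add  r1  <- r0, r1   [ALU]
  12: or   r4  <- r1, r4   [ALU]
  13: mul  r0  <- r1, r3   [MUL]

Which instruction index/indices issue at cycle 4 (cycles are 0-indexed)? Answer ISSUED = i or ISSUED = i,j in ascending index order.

ISSUED = 7

#0 head=0: sll i0 RAW+WAW r1
#1 head=1: or;sll i1&i2 pair
#2 head=3: add;or i3&i4 pair
#3 head=5: beq;ld i5&i6 pair
#4 head=7: ld i7 no-port MEM/MEM
#5 head=8: st;mulh i8&i9 pair
#6 head=10: beq;add i10&i11 pair
#7 head=12: or;mul i12&i13 pair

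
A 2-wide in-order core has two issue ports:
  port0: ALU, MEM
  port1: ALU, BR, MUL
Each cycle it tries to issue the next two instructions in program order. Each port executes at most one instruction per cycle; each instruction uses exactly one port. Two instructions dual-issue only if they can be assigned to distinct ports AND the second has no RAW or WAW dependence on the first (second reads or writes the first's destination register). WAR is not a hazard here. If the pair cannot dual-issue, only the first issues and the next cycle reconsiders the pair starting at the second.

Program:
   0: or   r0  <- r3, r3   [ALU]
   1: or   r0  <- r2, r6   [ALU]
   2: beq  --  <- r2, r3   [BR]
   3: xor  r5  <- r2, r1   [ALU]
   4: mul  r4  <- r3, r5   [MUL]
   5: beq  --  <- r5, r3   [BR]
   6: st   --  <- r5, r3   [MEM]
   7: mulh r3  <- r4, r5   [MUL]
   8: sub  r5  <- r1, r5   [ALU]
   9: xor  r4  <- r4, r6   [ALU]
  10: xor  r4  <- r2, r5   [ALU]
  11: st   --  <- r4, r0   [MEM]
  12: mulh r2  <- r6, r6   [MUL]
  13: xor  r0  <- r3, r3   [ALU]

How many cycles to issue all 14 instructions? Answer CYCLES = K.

c0: i0 or  WAW r0
c1: i1&i2 or/beq  dual
c2: i3 xor  RAW r5
c3: i4 mul  no-port MUL/BR
c4: i5&i6 beq/st  dual
c5: i7&i8 mulh/sub  dual
c6: i9 xor  WAW r4
c7: i10 xor  RAW r4
c8: i11&i12 st/mulh  dual
c9: i13 xor  tail

CYCLES = 10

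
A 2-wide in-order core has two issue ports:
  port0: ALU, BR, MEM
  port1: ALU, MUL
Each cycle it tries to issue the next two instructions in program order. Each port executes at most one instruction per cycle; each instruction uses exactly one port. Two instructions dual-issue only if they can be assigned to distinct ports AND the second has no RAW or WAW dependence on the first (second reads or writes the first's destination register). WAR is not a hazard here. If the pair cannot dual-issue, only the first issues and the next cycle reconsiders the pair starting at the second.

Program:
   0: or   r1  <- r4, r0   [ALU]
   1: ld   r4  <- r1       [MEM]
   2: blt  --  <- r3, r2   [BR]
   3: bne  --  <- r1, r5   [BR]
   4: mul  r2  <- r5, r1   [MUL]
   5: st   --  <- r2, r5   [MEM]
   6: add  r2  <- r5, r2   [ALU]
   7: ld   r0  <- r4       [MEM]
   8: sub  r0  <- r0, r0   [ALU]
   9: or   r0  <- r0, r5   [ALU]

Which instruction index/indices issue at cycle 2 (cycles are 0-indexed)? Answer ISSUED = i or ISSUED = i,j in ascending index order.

ISSUED = 2

0. or @i0  | RAW r1
1. ld @i1  | no-port MEM/BR
2. blt @i2  | no-port BR/BR
3. bne+mul @i3/i4  | pair
4. st+add @i5/i6  | pair
5. ld @i7  | RAW+WAW r0
6. sub @i8  | RAW+WAW r0
7. or @i9  | tail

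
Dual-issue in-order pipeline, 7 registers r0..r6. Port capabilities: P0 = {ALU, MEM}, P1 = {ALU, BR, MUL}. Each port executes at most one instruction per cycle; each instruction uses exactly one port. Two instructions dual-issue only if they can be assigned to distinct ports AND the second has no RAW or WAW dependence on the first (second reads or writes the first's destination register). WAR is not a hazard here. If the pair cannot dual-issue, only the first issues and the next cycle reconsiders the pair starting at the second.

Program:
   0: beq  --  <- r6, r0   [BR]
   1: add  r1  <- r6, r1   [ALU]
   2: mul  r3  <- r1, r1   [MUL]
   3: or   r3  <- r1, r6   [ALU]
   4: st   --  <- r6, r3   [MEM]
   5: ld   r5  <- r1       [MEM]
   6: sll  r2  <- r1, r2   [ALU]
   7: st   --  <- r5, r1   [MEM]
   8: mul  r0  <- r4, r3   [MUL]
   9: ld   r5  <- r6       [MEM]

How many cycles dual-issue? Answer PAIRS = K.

PAIRS = 3

c0: i0&i1 beq+add  pair
c1: i2 mul  WAW r3
c2: i3 or  RAW r3
c3: i4 st  no-port MEM/MEM
c4: i5&i6 ld+sll  pair
c5: i7&i8 st+mul  pair
c6: i9 ld  tail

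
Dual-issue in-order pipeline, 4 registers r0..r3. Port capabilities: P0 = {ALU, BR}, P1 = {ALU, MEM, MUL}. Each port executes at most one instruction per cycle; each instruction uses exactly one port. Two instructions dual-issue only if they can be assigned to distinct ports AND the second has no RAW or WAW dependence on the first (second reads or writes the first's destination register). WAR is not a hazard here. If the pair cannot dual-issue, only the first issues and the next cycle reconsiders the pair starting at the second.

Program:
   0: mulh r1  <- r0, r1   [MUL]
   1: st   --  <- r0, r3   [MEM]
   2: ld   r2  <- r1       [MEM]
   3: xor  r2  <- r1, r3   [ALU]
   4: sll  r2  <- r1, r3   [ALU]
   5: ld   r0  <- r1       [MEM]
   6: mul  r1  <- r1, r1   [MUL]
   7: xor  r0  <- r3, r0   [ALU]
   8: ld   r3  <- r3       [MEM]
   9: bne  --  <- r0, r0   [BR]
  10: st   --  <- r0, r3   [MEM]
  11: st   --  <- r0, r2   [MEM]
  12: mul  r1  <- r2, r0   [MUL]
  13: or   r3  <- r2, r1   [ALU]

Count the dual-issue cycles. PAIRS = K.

PAIRS = 3

c0: i0 mulh  no-port MUL/MEM
c1: i1 st  no-port MEM/MEM
c2: i2 ld  WAW r2
c3: i3 xor  WAW r2
c4: i4&i5 sll;ld  dual
c5: i6&i7 mul;xor  dual
c6: i8&i9 ld;bne  dual
c7: i10 st  no-port MEM/MEM
c8: i11 st  no-port MEM/MUL
c9: i12 mul  RAW r1
c10: i13 or  tail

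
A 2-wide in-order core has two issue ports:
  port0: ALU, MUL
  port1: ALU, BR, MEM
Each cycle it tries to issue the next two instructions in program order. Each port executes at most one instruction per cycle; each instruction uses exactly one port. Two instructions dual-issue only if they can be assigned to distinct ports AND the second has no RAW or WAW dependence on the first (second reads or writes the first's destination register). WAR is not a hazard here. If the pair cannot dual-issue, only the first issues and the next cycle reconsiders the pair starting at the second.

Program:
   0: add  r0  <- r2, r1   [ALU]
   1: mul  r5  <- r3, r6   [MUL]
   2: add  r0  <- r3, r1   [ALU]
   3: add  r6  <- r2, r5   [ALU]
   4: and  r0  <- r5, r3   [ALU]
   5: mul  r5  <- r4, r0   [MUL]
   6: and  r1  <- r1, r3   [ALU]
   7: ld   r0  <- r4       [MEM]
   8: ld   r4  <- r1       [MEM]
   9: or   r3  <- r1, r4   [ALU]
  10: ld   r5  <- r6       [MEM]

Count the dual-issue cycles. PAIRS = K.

PAIRS = 4

c0: i0&i1 add;mul  2-wide
c1: i2&i3 add;add  2-wide
c2: i4 and  RAW r0
c3: i5&i6 mul;and  2-wide
c4: i7 ld  no-port MEM/MEM
c5: i8 ld  RAW r4
c6: i9&i10 or;ld  2-wide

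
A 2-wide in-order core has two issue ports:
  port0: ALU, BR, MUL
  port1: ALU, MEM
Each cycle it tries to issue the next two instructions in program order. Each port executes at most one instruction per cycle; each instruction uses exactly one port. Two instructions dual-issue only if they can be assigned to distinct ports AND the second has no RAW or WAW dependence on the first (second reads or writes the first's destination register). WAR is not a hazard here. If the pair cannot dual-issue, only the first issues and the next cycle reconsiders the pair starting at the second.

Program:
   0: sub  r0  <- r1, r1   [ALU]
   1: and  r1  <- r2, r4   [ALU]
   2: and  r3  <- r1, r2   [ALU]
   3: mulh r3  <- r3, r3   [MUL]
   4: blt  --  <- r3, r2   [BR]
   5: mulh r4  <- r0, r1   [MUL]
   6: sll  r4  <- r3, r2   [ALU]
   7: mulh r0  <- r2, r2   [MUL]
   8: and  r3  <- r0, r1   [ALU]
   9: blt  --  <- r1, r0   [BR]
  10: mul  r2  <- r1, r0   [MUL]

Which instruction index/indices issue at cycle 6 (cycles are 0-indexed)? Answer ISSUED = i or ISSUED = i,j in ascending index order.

ISSUED = 8,9

[0] i0+i1  sub.ALU/and.ALU  -- dual
[1] i2  and.ALU  -- RAW+WAW r3
[2] i3  mulh.MUL  -- no-port MUL/BR
[3] i4  blt.BR  -- no-port BR/MUL
[4] i5  mulh.MUL  -- WAW r4
[5] i6+i7  sll.ALU/mulh.MUL  -- dual
[6] i8+i9  and.ALU/blt.BR  -- dual
[7] i10  mul.MUL  -- tail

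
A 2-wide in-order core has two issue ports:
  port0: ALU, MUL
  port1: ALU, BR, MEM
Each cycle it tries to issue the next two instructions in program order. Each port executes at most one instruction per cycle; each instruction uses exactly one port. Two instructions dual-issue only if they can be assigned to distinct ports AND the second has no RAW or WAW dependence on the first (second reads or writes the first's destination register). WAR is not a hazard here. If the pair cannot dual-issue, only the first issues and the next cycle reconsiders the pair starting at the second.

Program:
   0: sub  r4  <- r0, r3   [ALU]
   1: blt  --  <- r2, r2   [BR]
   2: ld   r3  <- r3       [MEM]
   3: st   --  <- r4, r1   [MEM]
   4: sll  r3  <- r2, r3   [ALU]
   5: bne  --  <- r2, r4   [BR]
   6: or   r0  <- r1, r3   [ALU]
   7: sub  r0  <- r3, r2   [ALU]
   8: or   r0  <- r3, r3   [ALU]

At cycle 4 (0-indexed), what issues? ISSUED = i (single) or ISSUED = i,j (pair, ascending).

c0: i0&i1 sub.ALU/blt.BR  pair
c1: i2 ld.MEM  no-port MEM/MEM
c2: i3&i4 st.MEM/sll.ALU  pair
c3: i5&i6 bne.BR/or.ALU  pair
c4: i7 sub.ALU  WAW r0
c5: i8 or.ALU  tail

ISSUED = 7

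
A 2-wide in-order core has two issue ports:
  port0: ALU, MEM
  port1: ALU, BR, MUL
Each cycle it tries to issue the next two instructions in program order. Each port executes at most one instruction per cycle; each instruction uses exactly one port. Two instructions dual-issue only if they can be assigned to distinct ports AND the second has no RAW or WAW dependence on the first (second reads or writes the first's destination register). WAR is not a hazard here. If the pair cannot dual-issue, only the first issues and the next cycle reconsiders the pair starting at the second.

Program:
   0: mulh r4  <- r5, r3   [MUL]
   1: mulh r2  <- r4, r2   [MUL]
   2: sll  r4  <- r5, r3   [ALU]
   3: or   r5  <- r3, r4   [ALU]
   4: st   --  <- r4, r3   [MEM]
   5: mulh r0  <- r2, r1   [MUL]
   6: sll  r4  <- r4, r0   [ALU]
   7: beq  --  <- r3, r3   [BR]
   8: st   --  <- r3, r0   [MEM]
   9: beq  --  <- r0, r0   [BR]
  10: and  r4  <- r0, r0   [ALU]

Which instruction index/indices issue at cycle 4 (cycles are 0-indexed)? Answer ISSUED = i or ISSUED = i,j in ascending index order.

ISSUED = 6,7

c0: i0 mulh  no-port MUL/MUL
c1: i1/i2 mulh+sll  pair
c2: i3/i4 or+st  pair
c3: i5 mulh  RAW r0
c4: i6/i7 sll+beq  pair
c5: i8/i9 st+beq  pair
c6: i10 and  tail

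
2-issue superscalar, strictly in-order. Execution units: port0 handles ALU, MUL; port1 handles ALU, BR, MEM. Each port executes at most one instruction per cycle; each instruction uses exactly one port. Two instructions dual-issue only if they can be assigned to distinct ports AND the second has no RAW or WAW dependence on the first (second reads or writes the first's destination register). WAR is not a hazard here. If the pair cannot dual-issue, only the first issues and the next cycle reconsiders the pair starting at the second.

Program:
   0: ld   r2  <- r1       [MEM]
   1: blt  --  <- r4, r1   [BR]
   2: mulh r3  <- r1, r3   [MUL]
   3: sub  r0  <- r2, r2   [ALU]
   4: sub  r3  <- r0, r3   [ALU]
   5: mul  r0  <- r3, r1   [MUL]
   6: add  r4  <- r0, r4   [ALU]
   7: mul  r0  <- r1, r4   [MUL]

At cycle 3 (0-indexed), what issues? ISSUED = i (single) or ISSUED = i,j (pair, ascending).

ISSUED = 4

0. ld @i0  | no-port MEM/BR
1. blt mulh @i1/i2  | 2-wide
2. sub @i3  | RAW r0
3. sub @i4  | RAW r3
4. mul @i5  | RAW r0
5. add @i6  | RAW r4
6. mul @i7  | tail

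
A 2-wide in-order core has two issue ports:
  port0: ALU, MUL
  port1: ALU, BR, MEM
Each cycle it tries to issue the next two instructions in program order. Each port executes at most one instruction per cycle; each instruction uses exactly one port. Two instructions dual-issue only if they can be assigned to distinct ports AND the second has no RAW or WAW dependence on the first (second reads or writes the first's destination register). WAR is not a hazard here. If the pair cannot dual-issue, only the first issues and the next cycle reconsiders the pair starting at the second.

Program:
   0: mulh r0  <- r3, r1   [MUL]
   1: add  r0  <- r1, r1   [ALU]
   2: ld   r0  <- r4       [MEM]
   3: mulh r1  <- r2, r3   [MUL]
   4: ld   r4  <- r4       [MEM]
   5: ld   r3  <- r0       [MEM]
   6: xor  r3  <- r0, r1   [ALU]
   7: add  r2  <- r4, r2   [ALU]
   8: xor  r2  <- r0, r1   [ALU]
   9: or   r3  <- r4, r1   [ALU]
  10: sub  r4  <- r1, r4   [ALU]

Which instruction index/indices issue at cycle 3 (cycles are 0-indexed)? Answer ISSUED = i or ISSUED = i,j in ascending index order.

ISSUED = 4

[0] i0  mulh.MUL  -- WAW r0
[1] i1  add.ALU  -- WAW r0
[2] i2,i3  ld.MEM/mulh.MUL  -- 2-wide
[3] i4  ld.MEM  -- no-port MEM/MEM
[4] i5  ld.MEM  -- WAW r3
[5] i6,i7  xor.ALU/add.ALU  -- 2-wide
[6] i8,i9  xor.ALU/or.ALU  -- 2-wide
[7] i10  sub.ALU  -- tail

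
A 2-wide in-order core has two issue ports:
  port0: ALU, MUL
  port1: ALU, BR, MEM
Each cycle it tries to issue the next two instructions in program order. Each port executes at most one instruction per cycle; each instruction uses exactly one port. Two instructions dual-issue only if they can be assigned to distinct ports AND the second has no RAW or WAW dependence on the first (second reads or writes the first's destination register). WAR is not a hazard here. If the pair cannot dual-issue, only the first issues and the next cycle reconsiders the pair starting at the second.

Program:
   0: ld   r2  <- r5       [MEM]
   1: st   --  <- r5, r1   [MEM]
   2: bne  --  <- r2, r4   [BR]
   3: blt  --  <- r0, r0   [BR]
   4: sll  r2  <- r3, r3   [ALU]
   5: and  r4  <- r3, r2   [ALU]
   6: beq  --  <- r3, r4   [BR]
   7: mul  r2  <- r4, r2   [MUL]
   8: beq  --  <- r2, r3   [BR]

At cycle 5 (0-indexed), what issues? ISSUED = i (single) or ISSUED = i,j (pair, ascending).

ISSUED = 6,7

  cy0 -> i0 (ld.MEM) no-port MEM/MEM
  cy1 -> i1 (st.MEM) no-port MEM/BR
  cy2 -> i2 (bne.BR) no-port BR/BR
  cy3 -> i3,i4 (blt.BR/sll.ALU) 2-wide
  cy4 -> i5 (and.ALU) RAW r4
  cy5 -> i6,i7 (beq.BR/mul.MUL) 2-wide
  cy6 -> i8 (beq.BR) tail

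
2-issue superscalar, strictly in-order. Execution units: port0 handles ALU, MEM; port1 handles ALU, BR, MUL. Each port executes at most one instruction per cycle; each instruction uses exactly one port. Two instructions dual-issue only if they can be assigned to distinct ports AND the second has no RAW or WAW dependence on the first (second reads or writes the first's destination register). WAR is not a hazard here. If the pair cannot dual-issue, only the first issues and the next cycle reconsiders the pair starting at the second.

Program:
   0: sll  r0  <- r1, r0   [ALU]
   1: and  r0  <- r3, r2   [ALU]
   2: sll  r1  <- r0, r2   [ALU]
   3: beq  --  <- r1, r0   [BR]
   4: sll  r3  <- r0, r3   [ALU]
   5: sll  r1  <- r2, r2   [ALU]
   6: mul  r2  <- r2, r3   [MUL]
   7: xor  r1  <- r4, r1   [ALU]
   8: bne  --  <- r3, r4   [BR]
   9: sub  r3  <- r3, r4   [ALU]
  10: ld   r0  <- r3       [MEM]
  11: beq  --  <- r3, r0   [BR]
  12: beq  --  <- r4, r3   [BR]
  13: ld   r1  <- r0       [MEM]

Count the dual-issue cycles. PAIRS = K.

PAIRS = 4

c0: i0 sll.ALU  WAW r0
c1: i1 and.ALU  RAW r0
c2: i2 sll.ALU  RAW r1
c3: i3&i4 beq.BR/sll.ALU  2-wide
c4: i5&i6 sll.ALU/mul.MUL  2-wide
c5: i7&i8 xor.ALU/bne.BR  2-wide
c6: i9 sub.ALU  RAW r3
c7: i10 ld.MEM  RAW r0
c8: i11 beq.BR  no-port BR/BR
c9: i12&i13 beq.BR/ld.MEM  2-wide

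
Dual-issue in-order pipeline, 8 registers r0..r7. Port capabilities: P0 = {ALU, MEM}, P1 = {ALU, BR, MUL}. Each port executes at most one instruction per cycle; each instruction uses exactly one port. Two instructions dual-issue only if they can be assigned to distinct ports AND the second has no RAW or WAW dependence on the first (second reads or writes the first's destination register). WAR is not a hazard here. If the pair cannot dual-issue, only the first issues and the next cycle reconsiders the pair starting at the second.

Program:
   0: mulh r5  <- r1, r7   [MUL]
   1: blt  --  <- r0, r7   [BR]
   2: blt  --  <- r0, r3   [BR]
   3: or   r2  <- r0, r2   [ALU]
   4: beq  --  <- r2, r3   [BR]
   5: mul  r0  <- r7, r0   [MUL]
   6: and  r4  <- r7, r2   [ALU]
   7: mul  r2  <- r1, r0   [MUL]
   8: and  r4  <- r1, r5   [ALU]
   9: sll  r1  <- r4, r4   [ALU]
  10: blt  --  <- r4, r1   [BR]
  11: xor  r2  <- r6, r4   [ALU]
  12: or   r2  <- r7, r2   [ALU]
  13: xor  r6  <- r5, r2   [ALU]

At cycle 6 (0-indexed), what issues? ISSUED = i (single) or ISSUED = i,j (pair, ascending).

c0: i0 mulh  no-port MUL/BR
c1: i1 blt  no-port BR/BR
c2: i2,i3 blt;or  pair
c3: i4 beq  no-port BR/MUL
c4: i5,i6 mul;and  pair
c5: i7,i8 mul;and  pair
c6: i9 sll  RAW r1
c7: i10,i11 blt;xor  pair
c8: i12 or  RAW r2
c9: i13 xor  tail

ISSUED = 9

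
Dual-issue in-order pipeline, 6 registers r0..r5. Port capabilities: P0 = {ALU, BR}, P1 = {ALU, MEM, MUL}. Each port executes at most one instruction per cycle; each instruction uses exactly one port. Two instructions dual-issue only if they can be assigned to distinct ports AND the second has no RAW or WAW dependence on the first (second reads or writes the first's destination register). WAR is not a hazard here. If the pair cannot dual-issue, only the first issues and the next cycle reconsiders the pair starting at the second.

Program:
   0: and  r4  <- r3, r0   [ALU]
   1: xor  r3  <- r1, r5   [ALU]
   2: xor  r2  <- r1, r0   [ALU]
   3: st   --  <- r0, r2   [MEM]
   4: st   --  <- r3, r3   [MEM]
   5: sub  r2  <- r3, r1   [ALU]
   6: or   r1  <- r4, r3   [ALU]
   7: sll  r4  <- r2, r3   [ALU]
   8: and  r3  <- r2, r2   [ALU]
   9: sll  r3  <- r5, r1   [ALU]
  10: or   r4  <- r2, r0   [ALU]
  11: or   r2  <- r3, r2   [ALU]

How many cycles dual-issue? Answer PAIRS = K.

PAIRS = 4

  cy0 -> i0,i1 (and+xor) pair
  cy1 -> i2 (xor) RAW r2
  cy2 -> i3 (st) no-port MEM/MEM
  cy3 -> i4,i5 (st+sub) pair
  cy4 -> i6,i7 (or+sll) pair
  cy5 -> i8 (and) WAW r3
  cy6 -> i9,i10 (sll+or) pair
  cy7 -> i11 (or) tail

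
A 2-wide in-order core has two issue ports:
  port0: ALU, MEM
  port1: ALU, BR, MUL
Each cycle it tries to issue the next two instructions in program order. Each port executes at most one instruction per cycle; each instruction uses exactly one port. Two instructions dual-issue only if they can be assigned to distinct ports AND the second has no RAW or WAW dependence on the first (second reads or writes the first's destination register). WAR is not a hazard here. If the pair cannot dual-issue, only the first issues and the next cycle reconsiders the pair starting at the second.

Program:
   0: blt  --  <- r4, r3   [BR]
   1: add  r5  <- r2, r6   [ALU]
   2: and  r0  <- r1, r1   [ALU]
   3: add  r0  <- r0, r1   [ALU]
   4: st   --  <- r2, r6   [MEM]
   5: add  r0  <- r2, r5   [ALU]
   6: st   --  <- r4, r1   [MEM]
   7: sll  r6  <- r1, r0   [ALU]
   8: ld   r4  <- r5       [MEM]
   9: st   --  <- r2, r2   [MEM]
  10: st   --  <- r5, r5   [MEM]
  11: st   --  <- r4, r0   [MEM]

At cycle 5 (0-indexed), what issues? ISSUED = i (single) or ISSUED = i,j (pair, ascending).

0. blt.BR+add.ALU @i0/i1  | 2-wide
1. and.ALU @i2  | RAW+WAW r0
2. add.ALU+st.MEM @i3/i4  | 2-wide
3. add.ALU+st.MEM @i5/i6  | 2-wide
4. sll.ALU+ld.MEM @i7/i8  | 2-wide
5. st.MEM @i9  | no-port MEM/MEM
6. st.MEM @i10  | no-port MEM/MEM
7. st.MEM @i11  | tail

ISSUED = 9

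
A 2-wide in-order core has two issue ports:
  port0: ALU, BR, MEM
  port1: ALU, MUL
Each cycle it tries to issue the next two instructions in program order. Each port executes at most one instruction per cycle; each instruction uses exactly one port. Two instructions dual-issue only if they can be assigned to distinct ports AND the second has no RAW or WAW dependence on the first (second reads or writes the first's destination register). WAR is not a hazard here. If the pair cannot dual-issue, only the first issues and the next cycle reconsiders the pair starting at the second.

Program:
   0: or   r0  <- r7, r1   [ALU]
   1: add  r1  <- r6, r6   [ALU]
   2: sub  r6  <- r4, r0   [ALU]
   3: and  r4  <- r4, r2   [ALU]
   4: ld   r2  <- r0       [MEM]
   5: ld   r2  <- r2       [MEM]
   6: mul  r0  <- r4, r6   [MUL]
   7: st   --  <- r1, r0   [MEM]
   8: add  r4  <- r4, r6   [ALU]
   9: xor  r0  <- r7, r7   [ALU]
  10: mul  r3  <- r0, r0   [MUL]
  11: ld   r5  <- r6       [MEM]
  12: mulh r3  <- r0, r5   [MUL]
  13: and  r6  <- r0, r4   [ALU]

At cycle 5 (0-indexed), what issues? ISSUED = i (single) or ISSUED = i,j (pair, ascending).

ISSUED = 9

#0 head=0: or.ALU/add.ALU i0,i1 pair
#1 head=2: sub.ALU/and.ALU i2,i3 pair
#2 head=4: ld.MEM i4 no-port MEM/MEM
#3 head=5: ld.MEM/mul.MUL i5,i6 pair
#4 head=7: st.MEM/add.ALU i7,i8 pair
#5 head=9: xor.ALU i9 RAW r0
#6 head=10: mul.MUL/ld.MEM i10,i11 pair
#7 head=12: mulh.MUL/and.ALU i12,i13 pair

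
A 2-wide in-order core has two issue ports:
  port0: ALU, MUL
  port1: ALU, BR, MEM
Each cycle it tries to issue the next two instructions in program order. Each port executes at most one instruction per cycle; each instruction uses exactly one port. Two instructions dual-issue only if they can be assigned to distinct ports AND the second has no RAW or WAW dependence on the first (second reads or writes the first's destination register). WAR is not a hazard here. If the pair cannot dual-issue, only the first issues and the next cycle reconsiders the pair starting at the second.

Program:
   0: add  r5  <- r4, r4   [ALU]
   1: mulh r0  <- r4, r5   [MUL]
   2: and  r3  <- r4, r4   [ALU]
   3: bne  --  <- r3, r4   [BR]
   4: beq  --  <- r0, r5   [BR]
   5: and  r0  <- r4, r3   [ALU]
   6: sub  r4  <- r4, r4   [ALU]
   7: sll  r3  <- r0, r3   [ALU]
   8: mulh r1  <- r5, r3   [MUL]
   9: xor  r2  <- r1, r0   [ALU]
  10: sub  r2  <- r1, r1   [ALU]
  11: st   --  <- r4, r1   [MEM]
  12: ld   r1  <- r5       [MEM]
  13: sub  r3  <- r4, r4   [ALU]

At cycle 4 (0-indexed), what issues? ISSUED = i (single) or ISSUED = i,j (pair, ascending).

ISSUED = 6,7

c0: i0 add  RAW r5
c1: i1,i2 mulh+and  dual
c2: i3 bne  no-port BR/BR
c3: i4,i5 beq+and  dual
c4: i6,i7 sub+sll  dual
c5: i8 mulh  RAW r1
c6: i9 xor  WAW r2
c7: i10,i11 sub+st  dual
c8: i12,i13 ld+sub  dual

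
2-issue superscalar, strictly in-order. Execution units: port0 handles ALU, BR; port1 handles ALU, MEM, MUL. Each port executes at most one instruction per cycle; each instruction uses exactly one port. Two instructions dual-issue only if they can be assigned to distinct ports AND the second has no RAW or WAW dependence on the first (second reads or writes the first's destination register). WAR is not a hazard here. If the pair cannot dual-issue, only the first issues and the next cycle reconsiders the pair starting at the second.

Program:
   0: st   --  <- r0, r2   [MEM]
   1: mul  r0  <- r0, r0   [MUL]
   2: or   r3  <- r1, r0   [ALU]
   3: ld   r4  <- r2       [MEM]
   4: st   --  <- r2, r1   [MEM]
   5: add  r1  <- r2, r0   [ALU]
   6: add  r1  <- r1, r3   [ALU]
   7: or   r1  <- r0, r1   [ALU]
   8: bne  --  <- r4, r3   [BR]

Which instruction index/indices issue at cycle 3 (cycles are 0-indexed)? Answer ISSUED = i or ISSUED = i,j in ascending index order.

ISSUED = 4,5

  cy0 -> i0 (st.MEM) no-port MEM/MUL
  cy1 -> i1 (mul.MUL) RAW r0
  cy2 -> i2,i3 (or.ALU ld.MEM) dual
  cy3 -> i4,i5 (st.MEM add.ALU) dual
  cy4 -> i6 (add.ALU) RAW+WAW r1
  cy5 -> i7,i8 (or.ALU bne.BR) dual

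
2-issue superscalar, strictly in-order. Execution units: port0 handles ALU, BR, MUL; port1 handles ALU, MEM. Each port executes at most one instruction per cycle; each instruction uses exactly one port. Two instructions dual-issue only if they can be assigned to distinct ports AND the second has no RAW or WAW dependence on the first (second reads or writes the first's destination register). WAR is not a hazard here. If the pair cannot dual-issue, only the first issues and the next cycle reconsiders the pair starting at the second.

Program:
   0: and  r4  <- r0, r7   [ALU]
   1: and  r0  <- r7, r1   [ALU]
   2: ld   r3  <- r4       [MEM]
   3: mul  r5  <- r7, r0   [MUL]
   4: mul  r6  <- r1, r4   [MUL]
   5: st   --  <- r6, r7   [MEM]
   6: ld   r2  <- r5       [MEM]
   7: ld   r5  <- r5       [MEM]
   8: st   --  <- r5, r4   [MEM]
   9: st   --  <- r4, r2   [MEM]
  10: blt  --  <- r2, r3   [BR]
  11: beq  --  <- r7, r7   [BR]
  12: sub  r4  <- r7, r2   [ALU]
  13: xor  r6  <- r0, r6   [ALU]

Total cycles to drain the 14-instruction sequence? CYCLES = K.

#0 head=0: and/and i0,i1 pair
#1 head=2: ld/mul i2,i3 pair
#2 head=4: mul i4 RAW r6
#3 head=5: st i5 no-port MEM/MEM
#4 head=6: ld i6 no-port MEM/MEM
#5 head=7: ld i7 no-port MEM/MEM
#6 head=8: st i8 no-port MEM/MEM
#7 head=9: st/blt i9,i10 pair
#8 head=11: beq/sub i11,i12 pair
#9 head=13: xor i13 tail

CYCLES = 10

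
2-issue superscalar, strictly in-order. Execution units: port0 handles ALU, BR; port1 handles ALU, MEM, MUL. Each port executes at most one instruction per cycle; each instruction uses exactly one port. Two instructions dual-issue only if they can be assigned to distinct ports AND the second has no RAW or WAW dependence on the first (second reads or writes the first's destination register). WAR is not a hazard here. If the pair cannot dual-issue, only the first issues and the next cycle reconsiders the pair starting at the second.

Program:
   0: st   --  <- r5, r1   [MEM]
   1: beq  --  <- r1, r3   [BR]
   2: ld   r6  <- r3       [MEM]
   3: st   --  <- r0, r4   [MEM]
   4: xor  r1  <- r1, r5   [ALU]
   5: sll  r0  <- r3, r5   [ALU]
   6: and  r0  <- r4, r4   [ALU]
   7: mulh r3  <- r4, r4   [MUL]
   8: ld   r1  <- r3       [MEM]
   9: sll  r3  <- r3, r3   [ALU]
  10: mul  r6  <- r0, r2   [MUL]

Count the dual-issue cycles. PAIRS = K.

[0] i0/i1  st+beq  -- dual
[1] i2  ld  -- no-port MEM/MEM
[2] i3/i4  st+xor  -- dual
[3] i5  sll  -- WAW r0
[4] i6/i7  and+mulh  -- dual
[5] i8/i9  ld+sll  -- dual
[6] i10  mul  -- tail

PAIRS = 4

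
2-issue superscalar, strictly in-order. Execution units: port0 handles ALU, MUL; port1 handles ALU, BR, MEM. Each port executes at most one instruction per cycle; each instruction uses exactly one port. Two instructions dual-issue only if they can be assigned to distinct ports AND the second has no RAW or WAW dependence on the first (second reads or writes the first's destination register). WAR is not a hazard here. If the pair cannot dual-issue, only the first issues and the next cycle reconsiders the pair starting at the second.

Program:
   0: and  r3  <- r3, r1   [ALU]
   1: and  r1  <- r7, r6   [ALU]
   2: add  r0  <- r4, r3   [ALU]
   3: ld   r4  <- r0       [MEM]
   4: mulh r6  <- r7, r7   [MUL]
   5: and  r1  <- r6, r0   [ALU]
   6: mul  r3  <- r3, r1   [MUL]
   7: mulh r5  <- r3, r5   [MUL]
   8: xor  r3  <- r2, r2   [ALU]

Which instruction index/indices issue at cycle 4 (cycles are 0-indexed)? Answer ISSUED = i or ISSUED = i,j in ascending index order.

ISSUED = 6

[0] i0,i1  and.ALU and.ALU  -- pair
[1] i2  add.ALU  -- RAW r0
[2] i3,i4  ld.MEM mulh.MUL  -- pair
[3] i5  and.ALU  -- RAW r1
[4] i6  mul.MUL  -- no-port MUL/MUL
[5] i7,i8  mulh.MUL xor.ALU  -- pair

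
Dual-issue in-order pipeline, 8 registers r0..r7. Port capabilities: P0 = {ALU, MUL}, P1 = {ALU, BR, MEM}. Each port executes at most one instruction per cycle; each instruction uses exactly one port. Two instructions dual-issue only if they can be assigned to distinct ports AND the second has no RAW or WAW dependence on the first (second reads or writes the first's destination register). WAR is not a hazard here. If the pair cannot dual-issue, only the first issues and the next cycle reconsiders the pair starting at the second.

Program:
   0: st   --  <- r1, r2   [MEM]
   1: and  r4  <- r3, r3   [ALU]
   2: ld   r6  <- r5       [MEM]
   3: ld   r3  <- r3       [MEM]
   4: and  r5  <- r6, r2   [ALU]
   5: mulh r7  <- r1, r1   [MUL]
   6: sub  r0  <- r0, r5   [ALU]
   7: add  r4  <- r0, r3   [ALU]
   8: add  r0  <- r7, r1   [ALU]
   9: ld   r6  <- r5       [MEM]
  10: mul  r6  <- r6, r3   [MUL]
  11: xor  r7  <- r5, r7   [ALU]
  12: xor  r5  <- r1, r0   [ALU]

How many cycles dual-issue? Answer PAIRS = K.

PAIRS = 5

#0 head=0: st.MEM;and.ALU i0,i1 dual
#1 head=2: ld.MEM i2 no-port MEM/MEM
#2 head=3: ld.MEM;and.ALU i3,i4 dual
#3 head=5: mulh.MUL;sub.ALU i5,i6 dual
#4 head=7: add.ALU;add.ALU i7,i8 dual
#5 head=9: ld.MEM i9 RAW+WAW r6
#6 head=10: mul.MUL;xor.ALU i10,i11 dual
#7 head=12: xor.ALU i12 tail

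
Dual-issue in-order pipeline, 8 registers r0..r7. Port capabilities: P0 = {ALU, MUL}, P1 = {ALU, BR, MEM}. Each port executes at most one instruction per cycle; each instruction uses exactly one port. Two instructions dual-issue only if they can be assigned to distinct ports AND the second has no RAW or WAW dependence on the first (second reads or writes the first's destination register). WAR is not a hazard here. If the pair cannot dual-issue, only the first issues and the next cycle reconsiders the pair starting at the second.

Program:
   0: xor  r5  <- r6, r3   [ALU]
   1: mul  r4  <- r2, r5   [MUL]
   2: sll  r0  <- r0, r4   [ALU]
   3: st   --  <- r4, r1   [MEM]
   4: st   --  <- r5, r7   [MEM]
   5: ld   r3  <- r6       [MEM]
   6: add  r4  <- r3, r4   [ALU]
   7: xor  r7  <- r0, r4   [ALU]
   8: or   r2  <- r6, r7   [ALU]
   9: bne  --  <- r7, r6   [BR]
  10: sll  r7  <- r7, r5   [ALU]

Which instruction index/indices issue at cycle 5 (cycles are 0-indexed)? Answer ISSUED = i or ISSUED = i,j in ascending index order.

ISSUED = 6

#0 head=0: xor i0 RAW r5
#1 head=1: mul i1 RAW r4
#2 head=2: sll;st i2,i3 dual
#3 head=4: st i4 no-port MEM/MEM
#4 head=5: ld i5 RAW r3
#5 head=6: add i6 RAW r4
#6 head=7: xor i7 RAW r7
#7 head=8: or;bne i8,i9 dual
#8 head=10: sll i10 tail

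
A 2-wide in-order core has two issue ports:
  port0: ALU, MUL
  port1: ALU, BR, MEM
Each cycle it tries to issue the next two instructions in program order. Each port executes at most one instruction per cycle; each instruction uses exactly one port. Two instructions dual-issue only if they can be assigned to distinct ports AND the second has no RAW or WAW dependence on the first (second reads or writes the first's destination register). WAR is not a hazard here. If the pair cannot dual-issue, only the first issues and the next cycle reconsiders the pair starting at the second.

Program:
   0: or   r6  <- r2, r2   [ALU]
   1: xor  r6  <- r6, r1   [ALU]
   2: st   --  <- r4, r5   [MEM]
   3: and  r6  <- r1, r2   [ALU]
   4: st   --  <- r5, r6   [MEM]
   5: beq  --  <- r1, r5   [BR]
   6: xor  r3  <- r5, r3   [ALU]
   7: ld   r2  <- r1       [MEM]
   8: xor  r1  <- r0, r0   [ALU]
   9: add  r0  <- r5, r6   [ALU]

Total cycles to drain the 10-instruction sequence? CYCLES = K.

CYCLES = 7

[0] i0  or.ALU  -- RAW+WAW r6
[1] i1+i2  xor.ALU st.MEM  -- dual
[2] i3  and.ALU  -- RAW r6
[3] i4  st.MEM  -- no-port MEM/BR
[4] i5+i6  beq.BR xor.ALU  -- dual
[5] i7+i8  ld.MEM xor.ALU  -- dual
[6] i9  add.ALU  -- tail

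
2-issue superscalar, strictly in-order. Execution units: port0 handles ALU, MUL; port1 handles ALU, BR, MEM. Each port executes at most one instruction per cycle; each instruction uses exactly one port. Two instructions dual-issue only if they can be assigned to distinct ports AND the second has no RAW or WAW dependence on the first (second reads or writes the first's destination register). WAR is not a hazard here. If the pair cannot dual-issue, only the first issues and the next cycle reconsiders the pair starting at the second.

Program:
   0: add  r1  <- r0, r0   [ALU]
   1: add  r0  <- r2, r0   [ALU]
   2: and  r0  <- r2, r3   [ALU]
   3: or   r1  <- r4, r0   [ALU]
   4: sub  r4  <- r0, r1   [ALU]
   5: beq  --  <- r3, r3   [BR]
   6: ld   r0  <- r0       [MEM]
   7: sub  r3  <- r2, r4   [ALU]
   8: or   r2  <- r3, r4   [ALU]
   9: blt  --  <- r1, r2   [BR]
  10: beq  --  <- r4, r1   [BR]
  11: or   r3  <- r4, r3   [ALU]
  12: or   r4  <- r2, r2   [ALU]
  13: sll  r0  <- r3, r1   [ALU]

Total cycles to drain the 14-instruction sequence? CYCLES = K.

CYCLES = 9

t=0 i0+i1:add.ALU;add.ALU ; pair
t=1 i2:and.ALU ; RAW r0
t=2 i3:or.ALU ; RAW r1
t=3 i4+i5:sub.ALU;beq.BR ; pair
t=4 i6+i7:ld.MEM;sub.ALU ; pair
t=5 i8:or.ALU ; RAW r2
t=6 i9:blt.BR ; no-port BR/BR
t=7 i10+i11:beq.BR;or.ALU ; pair
t=8 i12+i13:or.ALU;sll.ALU ; pair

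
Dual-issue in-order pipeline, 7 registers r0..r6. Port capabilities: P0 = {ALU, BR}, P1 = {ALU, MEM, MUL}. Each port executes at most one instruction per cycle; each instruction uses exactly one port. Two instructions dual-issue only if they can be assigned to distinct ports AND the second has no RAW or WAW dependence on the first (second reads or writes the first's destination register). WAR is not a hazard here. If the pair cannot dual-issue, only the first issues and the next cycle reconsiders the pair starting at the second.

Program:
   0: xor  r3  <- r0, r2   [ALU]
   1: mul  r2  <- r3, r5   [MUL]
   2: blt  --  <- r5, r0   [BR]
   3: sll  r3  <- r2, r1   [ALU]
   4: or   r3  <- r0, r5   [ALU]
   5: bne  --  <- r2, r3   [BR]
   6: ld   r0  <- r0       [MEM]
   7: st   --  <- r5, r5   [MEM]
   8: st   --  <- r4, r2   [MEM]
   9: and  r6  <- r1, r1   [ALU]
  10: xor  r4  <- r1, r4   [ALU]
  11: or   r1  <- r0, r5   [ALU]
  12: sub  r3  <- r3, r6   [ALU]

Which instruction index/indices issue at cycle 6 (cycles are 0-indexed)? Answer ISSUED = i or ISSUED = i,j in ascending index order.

t=0 i0:xor ; RAW r3
t=1 i1,i2:mul blt ; pair
t=2 i3:sll ; WAW r3
t=3 i4:or ; RAW r3
t=4 i5,i6:bne ld ; pair
t=5 i7:st ; no-port MEM/MEM
t=6 i8,i9:st and ; pair
t=7 i10,i11:xor or ; pair
t=8 i12:sub ; tail

ISSUED = 8,9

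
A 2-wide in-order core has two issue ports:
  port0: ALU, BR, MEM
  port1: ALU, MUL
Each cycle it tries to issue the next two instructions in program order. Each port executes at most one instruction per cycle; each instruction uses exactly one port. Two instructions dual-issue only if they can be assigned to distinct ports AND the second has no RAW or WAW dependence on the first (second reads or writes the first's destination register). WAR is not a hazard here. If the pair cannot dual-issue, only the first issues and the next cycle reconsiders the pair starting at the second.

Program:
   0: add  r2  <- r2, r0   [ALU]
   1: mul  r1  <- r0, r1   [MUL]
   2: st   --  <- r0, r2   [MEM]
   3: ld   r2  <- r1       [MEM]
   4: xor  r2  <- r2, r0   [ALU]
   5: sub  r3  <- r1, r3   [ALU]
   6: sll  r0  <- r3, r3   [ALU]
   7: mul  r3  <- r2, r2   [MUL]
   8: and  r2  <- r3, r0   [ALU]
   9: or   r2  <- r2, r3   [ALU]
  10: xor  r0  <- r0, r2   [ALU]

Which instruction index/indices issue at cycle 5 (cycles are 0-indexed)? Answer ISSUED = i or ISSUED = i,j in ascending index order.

ISSUED = 8

0. add.ALU/mul.MUL @i0/i1  | pair
1. st.MEM @i2  | no-port MEM/MEM
2. ld.MEM @i3  | RAW+WAW r2
3. xor.ALU/sub.ALU @i4/i5  | pair
4. sll.ALU/mul.MUL @i6/i7  | pair
5. and.ALU @i8  | RAW+WAW r2
6. or.ALU @i9  | RAW r2
7. xor.ALU @i10  | tail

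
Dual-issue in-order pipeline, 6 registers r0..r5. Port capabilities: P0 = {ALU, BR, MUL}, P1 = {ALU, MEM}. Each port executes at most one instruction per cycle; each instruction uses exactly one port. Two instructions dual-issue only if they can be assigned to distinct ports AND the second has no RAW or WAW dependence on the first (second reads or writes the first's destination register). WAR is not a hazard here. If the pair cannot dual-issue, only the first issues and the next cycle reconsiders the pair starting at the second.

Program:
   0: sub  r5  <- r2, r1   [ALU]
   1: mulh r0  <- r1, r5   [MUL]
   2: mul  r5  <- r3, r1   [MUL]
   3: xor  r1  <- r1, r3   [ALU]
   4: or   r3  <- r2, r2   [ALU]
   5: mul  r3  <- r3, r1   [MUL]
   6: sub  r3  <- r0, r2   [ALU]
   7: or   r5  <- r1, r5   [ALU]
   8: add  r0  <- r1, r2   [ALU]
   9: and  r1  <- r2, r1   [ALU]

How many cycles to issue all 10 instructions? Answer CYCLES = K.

CYCLES = 7

c0: i0 sub.ALU  RAW r5
c1: i1 mulh.MUL  no-port MUL/MUL
c2: i2&i3 mul.MUL/xor.ALU  pair
c3: i4 or.ALU  RAW+WAW r3
c4: i5 mul.MUL  WAW r3
c5: i6&i7 sub.ALU/or.ALU  pair
c6: i8&i9 add.ALU/and.ALU  pair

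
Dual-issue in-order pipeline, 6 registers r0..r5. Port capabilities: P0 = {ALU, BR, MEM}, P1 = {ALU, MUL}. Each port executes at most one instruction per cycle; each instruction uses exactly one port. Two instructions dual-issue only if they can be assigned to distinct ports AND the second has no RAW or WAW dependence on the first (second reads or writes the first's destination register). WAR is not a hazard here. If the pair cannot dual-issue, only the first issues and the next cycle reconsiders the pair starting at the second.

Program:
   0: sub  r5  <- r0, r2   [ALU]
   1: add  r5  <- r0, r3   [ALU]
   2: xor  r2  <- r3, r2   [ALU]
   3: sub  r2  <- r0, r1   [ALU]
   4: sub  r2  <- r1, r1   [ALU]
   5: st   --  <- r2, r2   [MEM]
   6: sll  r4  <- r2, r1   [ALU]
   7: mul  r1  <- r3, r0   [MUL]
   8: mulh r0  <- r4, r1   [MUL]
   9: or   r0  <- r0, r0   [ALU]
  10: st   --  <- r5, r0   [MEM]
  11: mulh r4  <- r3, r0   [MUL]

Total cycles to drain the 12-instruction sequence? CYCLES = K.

  cy0 -> i0 (sub.ALU) WAW r5
  cy1 -> i1/i2 (add.ALU+xor.ALU) pair
  cy2 -> i3 (sub.ALU) WAW r2
  cy3 -> i4 (sub.ALU) RAW r2
  cy4 -> i5/i6 (st.MEM+sll.ALU) pair
  cy5 -> i7 (mul.MUL) no-port MUL/MUL
  cy6 -> i8 (mulh.MUL) RAW+WAW r0
  cy7 -> i9 (or.ALU) RAW r0
  cy8 -> i10/i11 (st.MEM+mulh.MUL) pair

CYCLES = 9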